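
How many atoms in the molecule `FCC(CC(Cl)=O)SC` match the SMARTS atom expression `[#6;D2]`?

2

The query [#6;D2] means: any carbon bonded to exactly two heavy atoms.
Check the 9 heavy atoms by environment: 2× C (D2) → match; 2× C (D3) → no; 1× F (D1) → no; 1× O (D1) → no; 1× Cl (D1) → no; 1× S (D2) → no; 1× C (D1) → no.
That gives 2 matching atoms.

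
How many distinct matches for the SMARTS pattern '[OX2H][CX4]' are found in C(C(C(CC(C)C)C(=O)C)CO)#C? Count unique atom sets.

[OX2H][CX4] is the SMARTS for an aliphatic alcohol: a hydroxyl oxygen bound to an sp3 (X4) carbon.
Exactly one fragment in the molecule meets all constraints, giving 1 match.

1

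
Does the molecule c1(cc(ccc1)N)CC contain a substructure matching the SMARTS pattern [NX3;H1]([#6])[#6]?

No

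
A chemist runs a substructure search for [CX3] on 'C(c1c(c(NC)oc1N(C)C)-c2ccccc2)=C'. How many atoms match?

2

Check the 18 heavy atoms by environment: 1× o (aromatic, X2) → no; 10× c (aromatic, X3) → no; 2× N (X3) → no; 3× C (X4) → no; 2× C (X3) → match.
That gives 2 matching atoms.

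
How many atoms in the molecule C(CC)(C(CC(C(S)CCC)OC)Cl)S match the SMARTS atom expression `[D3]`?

4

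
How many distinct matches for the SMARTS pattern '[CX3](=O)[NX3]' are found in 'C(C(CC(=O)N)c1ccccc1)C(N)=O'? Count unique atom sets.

2

[CX3](=O)[NX3] is the SMARTS for an amide: a carbonyl carbon bonded to a trivalent nitrogen.
The molecule carries 2 separate instances of a primary amide (-C(=O)NH2) meeting every constraint; each maps to a distinct set of atoms, giving 2 matches.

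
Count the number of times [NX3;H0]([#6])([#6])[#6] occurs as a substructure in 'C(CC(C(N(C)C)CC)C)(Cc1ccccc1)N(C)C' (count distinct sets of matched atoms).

2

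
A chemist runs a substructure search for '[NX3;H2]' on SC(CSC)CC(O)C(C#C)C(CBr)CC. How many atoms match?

The query [NX3;H2] means: aliphatic N with 3 total connections, two of them H — an -NH2 nitrogen (amine or amide).
Check the 16 heavy atoms by environment: 4× C (H2, X4) → no; 4× C (H1, X4) → no; 2× C (H3, X4) → no; 1× O (H1, X2) → no; 1× S (H0, X2) → no; 1× S (H1, X2) → no; 1× C (H0, X2) → no; 1× C (H1, X2) → no; 1× Br (H0, X1) → no.
No environment satisfies the query, so 0 matching atoms.

0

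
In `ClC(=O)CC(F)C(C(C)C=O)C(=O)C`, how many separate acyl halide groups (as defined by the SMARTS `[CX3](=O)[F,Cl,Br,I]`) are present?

1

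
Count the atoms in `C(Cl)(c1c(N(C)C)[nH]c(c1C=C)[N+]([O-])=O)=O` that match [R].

5

The query [R] means: R matches any atom that is part of a ring.
Check the 16 heavy atoms by environment: 1× n (aromatic, in 5-ring) → match; 4× c (aromatic, in 5-ring) → match; 1× N (acyclic) → no; 5× C (acyclic) → no; 2× O (acyclic) → no; 1× Cl (acyclic) → no; 1× N (charge +1, acyclic) → no; 1× O (charge -1, acyclic) → no.
Summing the matching environments: 1 + 4 = 5 matching atoms.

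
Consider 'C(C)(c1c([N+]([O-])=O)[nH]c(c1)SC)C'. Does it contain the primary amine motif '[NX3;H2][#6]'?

The pattern [NX3;H2][#6] describes a trivalent nitrogen with two H attached to carbon — a primary amine.
The closest candidate here is a nitro group (-[N+](=O)[O-]), but the nitrogen is [N+] with no H, not NX3H2. No other fragment satisfies the full query, so there is no match.

No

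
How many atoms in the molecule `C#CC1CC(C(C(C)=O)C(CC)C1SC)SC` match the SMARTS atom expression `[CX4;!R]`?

Check the 17 heavy atoms by environment: 6× C (X4, in 6-ring) → no; 2× C (X2, acyclic) → no; 5× C (X4, acyclic) → match; 1× C (X3, acyclic) → no; 1× O (X1, acyclic) → no; 2× S (X2, acyclic) → no.
That gives 5 matching atoms.

5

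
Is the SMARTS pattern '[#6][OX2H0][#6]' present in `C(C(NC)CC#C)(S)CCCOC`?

Yes

The pattern [#6][OX2H0][#6] describes an aliphatic oxygen bridging two carbons with no H on the oxygen — an ether.
The molecule carries a methoxy ether (-OCH3), whose atoms satisfy every constraint of the query, so the pattern matches.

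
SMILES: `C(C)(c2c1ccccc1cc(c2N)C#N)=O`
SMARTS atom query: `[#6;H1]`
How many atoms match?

5

The query [#6;H1] means: any carbon bearing exactly one hydrogen.
Check the 16 heavy atoms by environment: 5× c (aromatic, H0) → no; 5× c (aromatic, H1) → match; 2× C (H0) → no; 1× N (H0) → no; 1× O (H0) → no; 1× C (H3) → no; 1× N (H2) → no.
That gives 5 matching atoms.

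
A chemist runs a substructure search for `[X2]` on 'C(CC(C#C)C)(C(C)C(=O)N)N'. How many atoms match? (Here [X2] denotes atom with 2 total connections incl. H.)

The query [X2] means: any atom with exactly two total connections (bonds + H).
Check the 12 heavy atoms by environment: 6× C (X4) → no; 2× N (X3) → no; 2× C (X2) → match; 1× C (X3) → no; 1× O (X1) → no.
That gives 2 matching atoms.

2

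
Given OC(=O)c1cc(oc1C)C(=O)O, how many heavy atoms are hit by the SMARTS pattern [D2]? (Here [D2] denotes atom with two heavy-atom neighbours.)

2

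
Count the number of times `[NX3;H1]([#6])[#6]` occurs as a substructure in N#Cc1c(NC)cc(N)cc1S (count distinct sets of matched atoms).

[NX3;H1]([#6])[#6] is the SMARTS for a secondary amine: a trivalent nitrogen with one H, bonded to two carbons.
Exactly one fragment in the molecule meets all constraints, giving 1 match.

1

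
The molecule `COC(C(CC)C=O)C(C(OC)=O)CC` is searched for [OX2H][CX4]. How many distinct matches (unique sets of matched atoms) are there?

[OX2H][CX4] is the SMARTS for an aliphatic alcohol: a hydroxyl oxygen bound to an sp3 (X4) carbon.
The molecule has a methoxy ether (-OCH3), but the oxygen has H0 (ether), not H1; nothing else fits, so there are 0 matches.

0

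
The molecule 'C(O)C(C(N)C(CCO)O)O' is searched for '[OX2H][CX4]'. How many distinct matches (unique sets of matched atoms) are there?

4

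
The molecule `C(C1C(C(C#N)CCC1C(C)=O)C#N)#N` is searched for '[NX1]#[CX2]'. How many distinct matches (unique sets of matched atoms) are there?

[NX1]#[CX2] is the SMARTS for a nitrile: a nitrogen triple-bonded to a two-connected carbon.
The molecule carries 3 separate instances of a nitrile (-C#N) meeting every constraint; each maps to a distinct set of atoms, giving 3 matches.

3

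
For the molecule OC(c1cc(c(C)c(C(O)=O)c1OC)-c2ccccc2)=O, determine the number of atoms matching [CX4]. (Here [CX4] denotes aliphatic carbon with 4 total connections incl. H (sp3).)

2

Check the 21 heavy atoms by environment: 12× c (aromatic, X3) → no; 2× C (X3) → no; 2× O (X1) → no; 3× O (X2) → no; 2× C (X4) → match.
That gives 2 matching atoms.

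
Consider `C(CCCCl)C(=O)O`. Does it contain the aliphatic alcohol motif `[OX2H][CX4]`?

The pattern [OX2H][CX4] describes a hydroxyl oxygen bound to an sp3 (X4) carbon — an aliphatic alcohol.
The closest candidate here is a carboxylic acid group (-C(=O)OH), but the -OH is on a CX3 carbonyl carbon, not a CX4 carbon. No other fragment satisfies the full query, so there is no match.

No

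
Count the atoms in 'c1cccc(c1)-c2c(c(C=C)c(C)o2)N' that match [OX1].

0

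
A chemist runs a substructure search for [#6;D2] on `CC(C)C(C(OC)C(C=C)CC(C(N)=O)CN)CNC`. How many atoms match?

4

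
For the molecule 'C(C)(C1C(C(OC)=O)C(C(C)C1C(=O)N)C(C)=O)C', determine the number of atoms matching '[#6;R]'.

5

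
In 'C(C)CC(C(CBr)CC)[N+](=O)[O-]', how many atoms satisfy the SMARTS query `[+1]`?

1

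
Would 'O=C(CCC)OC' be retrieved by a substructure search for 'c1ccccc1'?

No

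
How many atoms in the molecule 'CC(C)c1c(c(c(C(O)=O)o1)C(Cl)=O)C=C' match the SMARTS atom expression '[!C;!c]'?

The query [!C;!c] means: neither aliphatic nor aromatic carbon — same as [!#6].
Check the 16 heavy atoms by environment: 1× o (aromatic) → match; 4× c (aromatic) → no; 7× C → no; 3× O → match; 1× Cl → match.
Summing the matching environments: 1 + 3 + 1 = 5 matching atoms.

5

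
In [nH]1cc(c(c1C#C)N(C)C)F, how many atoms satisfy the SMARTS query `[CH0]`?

1

Check the 11 heavy atoms by environment: 1× n (aromatic, H1) → no; 3× c (aromatic, H0) → no; 1× c (aromatic, H1) → no; 1× N (H0) → no; 2× C (H3) → no; 1× F (H0) → no; 1× C (H0) → match; 1× C (H1) → no.
That gives 1 matching atom.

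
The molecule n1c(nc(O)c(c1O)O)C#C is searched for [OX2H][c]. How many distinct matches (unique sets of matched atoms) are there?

3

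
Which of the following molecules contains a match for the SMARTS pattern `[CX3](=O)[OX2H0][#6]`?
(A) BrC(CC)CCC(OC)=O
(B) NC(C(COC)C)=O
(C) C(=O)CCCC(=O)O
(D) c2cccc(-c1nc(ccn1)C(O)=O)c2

A

[CX3](=O)[OX2H0][#6] describes a carbonyl carbon bonded to an oxygen that is itself bonded to carbon (no H on that O) (an ester).
(A) contains a methyl-ester group (-C(=O)OCH3), which satisfies every atom and bond constraint.
(B) has a methoxy ether (-OCH3) but the ether oxygen is not adjacent to a C=O carbon.
(C) has a carboxylic acid group (-C(=O)OH) but the singly-bonded O carries H (OX2H1, not H0).
(D) has a carboxylic acid group (-C(=O)OH) but the singly-bonded O carries H (OX2H1, not H0).
So the answer is (A).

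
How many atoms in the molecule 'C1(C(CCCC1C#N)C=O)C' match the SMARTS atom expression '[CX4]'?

Check the 11 heavy atoms by environment: 7× C (X4) → match; 1× C (X2) → no; 1× N (X1) → no; 1× C (X3) → no; 1× O (X1) → no.
That gives 7 matching atoms.

7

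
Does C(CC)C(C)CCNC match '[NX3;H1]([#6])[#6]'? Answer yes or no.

Yes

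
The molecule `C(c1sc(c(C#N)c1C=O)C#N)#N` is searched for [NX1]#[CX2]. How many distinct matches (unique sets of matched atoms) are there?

3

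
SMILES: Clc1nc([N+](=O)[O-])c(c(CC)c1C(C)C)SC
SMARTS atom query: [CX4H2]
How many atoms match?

The query [CX4H2] means: sp3 carbon (X4) with exactly two hydrogens.
Check the 17 heavy atoms by environment: 1× n (aromatic, H0, X2) → no; 5× c (aromatic, H0, X3) → no; 1× Cl (H0, X1) → no; 1× C (H1, X4) → no; 4× C (H3, X4) → no; 1× C (H2, X4) → match; 1× N (charge +1, H0, X3) → no; 1× O (charge -1, H0, X1) → no; 1× O (H0, X1) → no; 1× S (H0, X2) → no.
That gives 1 matching atom.

1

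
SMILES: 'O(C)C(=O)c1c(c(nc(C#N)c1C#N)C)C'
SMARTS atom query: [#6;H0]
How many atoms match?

8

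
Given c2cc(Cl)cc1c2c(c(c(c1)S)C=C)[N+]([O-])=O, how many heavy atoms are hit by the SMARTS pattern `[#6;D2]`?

The query [#6;D2] means: any carbon bonded to exactly two heavy atoms.
Check the 17 heavy atoms by environment: 6× c (aromatic, D3) → no; 4× c (aromatic, D2) → match; 1× N (charge +1, D3) → no; 1× O (charge -1, D1) → no; 1× O (D1) → no; 1× S (D1) → no; 1× Cl (D1) → no; 1× C (D2) → match; 1× C (D1) → no.
Summing the matching environments: 4 + 1 = 5 matching atoms.

5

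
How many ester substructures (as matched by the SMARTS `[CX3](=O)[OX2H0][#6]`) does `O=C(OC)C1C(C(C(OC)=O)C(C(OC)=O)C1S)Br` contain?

[CX3](=O)[OX2H0][#6] is the SMARTS for an ester: a carbonyl carbon bonded to an oxygen that is itself bonded to carbon (no H on that O).
The molecule carries 3 separate instances of a methyl-ester group (-C(=O)OCH3) meeting every constraint; each maps to a distinct set of atoms, giving 3 matches.

3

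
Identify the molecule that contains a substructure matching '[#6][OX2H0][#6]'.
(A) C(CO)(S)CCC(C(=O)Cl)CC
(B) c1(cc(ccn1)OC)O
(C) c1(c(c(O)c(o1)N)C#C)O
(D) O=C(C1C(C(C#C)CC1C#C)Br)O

B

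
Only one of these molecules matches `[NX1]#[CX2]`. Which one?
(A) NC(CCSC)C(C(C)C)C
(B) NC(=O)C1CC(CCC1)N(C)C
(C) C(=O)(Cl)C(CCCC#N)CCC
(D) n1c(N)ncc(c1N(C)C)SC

C

[NX1]#[CX2] describes a nitrogen triple-bonded to a two-connected carbon (a nitrile).
(A) has a primary amino group (-NH2) but the nitrogen is NX3 (three connections), not NX1 triple-bonded.
(B) has a primary amide (-C(=O)NH2) but the nitrogen is NX3, not NX1.
(C) contains a nitrile (-C#N), which satisfies every atom and bond constraint.
(D) has a primary amino group (-NH2) but the nitrogen is NX3 (three connections), not NX1 triple-bonded.
So the answer is (C).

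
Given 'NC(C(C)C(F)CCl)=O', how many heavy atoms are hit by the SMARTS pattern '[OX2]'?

0

The query [OX2] means: aliphatic oxygen with two total connections — ether, hydroxyl, or ester single-bond O.
Check the 9 heavy atoms by environment: 4× C (X4) → no; 1× C (X3) → no; 1× O (X1) → no; 1× N (X3) → no; 1× Cl (X1) → no; 1× F (X1) → no.
No environment satisfies the query, so 0 matching atoms.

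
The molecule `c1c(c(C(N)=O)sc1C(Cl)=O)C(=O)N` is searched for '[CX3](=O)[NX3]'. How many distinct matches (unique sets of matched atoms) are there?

2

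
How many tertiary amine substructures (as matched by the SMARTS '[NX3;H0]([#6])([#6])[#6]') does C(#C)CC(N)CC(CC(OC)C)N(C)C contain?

1

[NX3;H0]([#6])([#6])[#6] is the SMARTS for a tertiary amine: a trivalent nitrogen with no H, bonded to three carbons.
Exactly one fragment in the molecule meets all constraints, giving 1 match.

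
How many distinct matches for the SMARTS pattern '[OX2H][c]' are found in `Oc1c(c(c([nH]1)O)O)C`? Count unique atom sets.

[OX2H][c] is the SMARTS for a phenol: a hydroxyl oxygen attached to an aromatic carbon.
The molecule carries 3 separate instances of a hydroxyl group (-OH) meeting every constraint; each maps to a distinct set of atoms, giving 3 matches.

3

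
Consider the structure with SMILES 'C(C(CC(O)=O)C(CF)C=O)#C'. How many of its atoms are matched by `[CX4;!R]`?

4

The query [CX4;!R] means: aliphatic carbon with four total connections, not in a ring.
Check the 12 heavy atoms by environment: 4× C (X4, acyclic) → match; 1× F (X1, acyclic) → no; 2× C (X3, acyclic) → no; 2× O (X1, acyclic) → no; 1× O (X2, acyclic) → no; 2× C (X2, acyclic) → no.
That gives 4 matching atoms.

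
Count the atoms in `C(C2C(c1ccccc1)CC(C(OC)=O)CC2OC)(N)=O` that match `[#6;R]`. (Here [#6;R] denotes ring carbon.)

The query [#6;R] means: carbon that is part of a ring.
Check the 21 heavy atoms by environment: 6× C (in 6-ring) → match; 6× c (aromatic, in 6-ring) → match; 4× C (acyclic) → no; 4× O (acyclic) → no; 1× N (acyclic) → no.
Summing the matching environments: 6 + 6 = 12 matching atoms.

12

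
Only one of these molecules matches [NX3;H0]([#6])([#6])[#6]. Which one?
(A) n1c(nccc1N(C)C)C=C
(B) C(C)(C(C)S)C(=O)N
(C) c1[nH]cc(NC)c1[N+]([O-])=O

A

[NX3;H0]([#6])([#6])[#6] describes a trivalent nitrogen with no H, bonded to three carbons (a tertiary amine).
(A) contains a dimethylamino group (-N(CH3)2), which satisfies every atom and bond constraint.
(B) has a primary amide (-C(=O)NH2) but the amide nitrogen has H2 and only one carbon neighbour.
(C) has an N-methylamino group (-NHCH3) but the nitrogen still has one H (H1), not H0.
So the answer is (A).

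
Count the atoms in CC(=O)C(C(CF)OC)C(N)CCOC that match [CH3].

3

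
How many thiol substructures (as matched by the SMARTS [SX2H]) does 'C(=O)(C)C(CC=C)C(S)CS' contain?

2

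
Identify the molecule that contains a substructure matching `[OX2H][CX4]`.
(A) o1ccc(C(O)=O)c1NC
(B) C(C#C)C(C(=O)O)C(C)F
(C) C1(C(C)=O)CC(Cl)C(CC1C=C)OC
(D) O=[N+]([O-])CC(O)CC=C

D

[OX2H][CX4] describes a hydroxyl oxygen bound to an sp3 (X4) carbon (an aliphatic alcohol).
(A) has a carboxylic acid group (-C(=O)OH) but the -OH is on a CX3 carbonyl carbon, not a CX4 carbon.
(B) has a carboxylic acid group (-C(=O)OH) but the -OH is on a CX3 carbonyl carbon, not a CX4 carbon.
(C) has a methoxy ether (-OCH3) but the oxygen has H0 (ether), not H1.
(D) contains a hydroxyl group (-OH), which satisfies every atom and bond constraint.
So the answer is (D).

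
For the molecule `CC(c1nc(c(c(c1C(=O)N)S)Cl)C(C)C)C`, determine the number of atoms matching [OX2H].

The query [OX2H] means: aliphatic oxygen with two connections, one of which is H — an -OH oxygen.
Check the 17 heavy atoms by environment: 1× n (aromatic, H0, X2) → no; 5× c (aromatic, H0, X3) → no; 2× C (H1, X4) → no; 4× C (H3, X4) → no; 1× Cl (H0, X1) → no; 1× C (H0, X3) → no; 1× O (H0, X1) → no; 1× N (H2, X3) → no; 1× S (H1, X2) → no.
No environment satisfies the query, so 0 matching atoms.

0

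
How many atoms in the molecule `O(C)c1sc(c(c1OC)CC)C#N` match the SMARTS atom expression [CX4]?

4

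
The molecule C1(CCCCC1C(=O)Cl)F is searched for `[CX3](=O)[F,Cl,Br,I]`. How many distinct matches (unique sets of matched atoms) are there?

[CX3](=O)[F,Cl,Br,I] is the SMARTS for an acyl halide: a carbonyl carbon bonded to a halogen.
Exactly one fragment in the molecule meets all constraints, giving 1 match.

1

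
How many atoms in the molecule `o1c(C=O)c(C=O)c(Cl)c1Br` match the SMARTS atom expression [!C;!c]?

The query [!C;!c] means: neither aliphatic nor aromatic carbon — same as [!#6].
Check the 11 heavy atoms by environment: 1× o (aromatic) → match; 4× c (aromatic) → no; 2× C → no; 2× O → match; 1× Cl → match; 1× Br → match.
Summing the matching environments: 1 + 2 + 1 + 1 = 5 matching atoms.

5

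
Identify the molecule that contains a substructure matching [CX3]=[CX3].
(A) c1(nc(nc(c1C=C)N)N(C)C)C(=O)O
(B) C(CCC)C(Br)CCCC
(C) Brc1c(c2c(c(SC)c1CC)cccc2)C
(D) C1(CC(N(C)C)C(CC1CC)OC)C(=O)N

[CX3]=[CX3] describes a non-aromatic C=C double bond between two sp2 carbons (an alkene).
(A) contains a vinyl group (-CH=CH2), which satisfies every atom and bond constraint.
(B) has an ethyl group (-CH2CH3) but its C-C bond is a single bond between CX4 carbons, not CX3=CX3.
(C) has an ethyl group (-CH2CH3) but its C-C bond is a single bond between CX4 carbons, not CX3=CX3.
(D) has an ethyl group (-CH2CH3) but its C-C bond is a single bond between CX4 carbons, not CX3=CX3.
So the answer is (A).

A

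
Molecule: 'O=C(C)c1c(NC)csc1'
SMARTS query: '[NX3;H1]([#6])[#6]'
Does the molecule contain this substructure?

Yes

The pattern [NX3;H1]([#6])[#6] describes a trivalent nitrogen with one H, bonded to two carbons — a secondary amine.
The molecule carries an N-methylamino group (-NHCH3), whose atoms satisfy every constraint of the query, so the pattern matches.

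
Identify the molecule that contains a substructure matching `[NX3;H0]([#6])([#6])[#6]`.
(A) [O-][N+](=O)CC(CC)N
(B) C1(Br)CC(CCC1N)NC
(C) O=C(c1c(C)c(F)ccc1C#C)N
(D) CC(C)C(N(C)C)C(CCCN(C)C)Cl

D

[NX3;H0]([#6])([#6])[#6] describes a trivalent nitrogen with no H, bonded to three carbons (a tertiary amine).
(A) has a primary amino group (-NH2) but the nitrogen has H2, not H0 with three carbons.
(B) has a primary amino group (-NH2) but the nitrogen has H2, not H0 with three carbons.
(C) has a primary amide (-C(=O)NH2) but the amide nitrogen has H2 and only one carbon neighbour.
(D) contains a dimethylamino group (-N(CH3)2), which satisfies every atom and bond constraint.
So the answer is (D).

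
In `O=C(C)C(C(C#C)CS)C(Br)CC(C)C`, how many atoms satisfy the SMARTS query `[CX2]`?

2

The query [CX2] means: C with X2: aliphatic carbon with exactly 2 total connections.
Check the 15 heavy atoms by environment: 9× C (X4) → no; 1× Br (X1) → no; 1× C (X3) → no; 1× O (X1) → no; 2× C (X2) → match; 1× S (X2) → no.
That gives 2 matching atoms.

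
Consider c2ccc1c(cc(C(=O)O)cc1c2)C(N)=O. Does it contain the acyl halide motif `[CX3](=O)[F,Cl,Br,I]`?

No

The pattern [CX3](=O)[F,Cl,Br,I] describes a carbonyl carbon bonded to a halogen — an acyl halide.
The closest candidate here is a carboxylic acid group (-C(=O)OH), but the carbonyl is bonded to -OH, not to a halogen. No other fragment satisfies the full query, so there is no match.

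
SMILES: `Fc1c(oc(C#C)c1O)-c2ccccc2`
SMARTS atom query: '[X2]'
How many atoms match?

4

The query [X2] means: any atom with exactly two total connections (bonds + H).
Check the 15 heavy atoms by environment: 1× o (aromatic, X2) → match; 10× c (aromatic, X3) → no; 2× C (X2) → match; 1× O (X2) → match; 1× F (X1) → no.
Summing the matching environments: 1 + 2 + 1 = 4 matching atoms.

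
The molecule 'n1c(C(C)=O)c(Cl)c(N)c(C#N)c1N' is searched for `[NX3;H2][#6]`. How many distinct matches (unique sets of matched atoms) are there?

[NX3;H2][#6] is the SMARTS for a primary amine: a trivalent nitrogen with two H attached to carbon.
The molecule carries 2 separate instances of a primary amino group (-NH2) meeting every constraint; each maps to a distinct set of atoms, giving 2 matches.

2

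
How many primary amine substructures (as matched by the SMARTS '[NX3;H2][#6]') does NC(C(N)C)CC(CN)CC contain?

3

[NX3;H2][#6] is the SMARTS for a primary amine: a trivalent nitrogen with two H attached to carbon.
The molecule carries 3 separate instances of a primary amino group (-NH2) meeting every constraint; each maps to a distinct set of atoms, giving 3 matches.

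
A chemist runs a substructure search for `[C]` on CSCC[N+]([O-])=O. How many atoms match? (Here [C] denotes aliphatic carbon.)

3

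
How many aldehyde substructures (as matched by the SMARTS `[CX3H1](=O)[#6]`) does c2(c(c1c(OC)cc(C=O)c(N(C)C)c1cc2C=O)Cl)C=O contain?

3

[CX3H1](=O)[#6] is the SMARTS for an aldehyde: an sp2 carbon with one H, double-bonded to O and single-bonded to carbon.
The molecule carries 3 separate instances of an aldehyde (-CHO) meeting every constraint; each maps to a distinct set of atoms, giving 3 matches.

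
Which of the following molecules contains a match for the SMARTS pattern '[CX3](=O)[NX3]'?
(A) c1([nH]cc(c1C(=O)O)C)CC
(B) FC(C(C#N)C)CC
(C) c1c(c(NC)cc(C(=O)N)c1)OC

[CX3](=O)[NX3] describes a carbonyl carbon bonded to a trivalent nitrogen (an amide).
(A) has a carboxylic acid group (-C(=O)OH) but the carbonyl is bonded to O, not to an NX3 nitrogen.
(B) has a nitrile (-C#N) but the nitrile N is NX1 (triple-bonded), not NX3.
(C) contains a primary amide (-C(=O)NH2), which satisfies every atom and bond constraint.
So the answer is (C).

C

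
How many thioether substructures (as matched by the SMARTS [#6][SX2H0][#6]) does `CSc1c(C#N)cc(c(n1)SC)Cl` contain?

2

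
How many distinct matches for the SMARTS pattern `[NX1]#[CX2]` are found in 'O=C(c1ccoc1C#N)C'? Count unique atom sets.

[NX1]#[CX2] is the SMARTS for a nitrile: a nitrogen triple-bonded to a two-connected carbon.
Exactly one fragment in the molecule meets all constraints, giving 1 match.

1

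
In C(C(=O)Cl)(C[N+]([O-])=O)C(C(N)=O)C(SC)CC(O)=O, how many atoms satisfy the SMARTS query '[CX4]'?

6

Check the 19 heavy atoms by environment: 6× C (X4) → match; 1× S (X2) → no; 3× C (X3) → no; 4× O (X1) → no; 1× O (X2) → no; 1× N (X3) → no; 1× N (charge +1, X3) → no; 1× O (charge -1, X1) → no; 1× Cl (X1) → no.
That gives 6 matching atoms.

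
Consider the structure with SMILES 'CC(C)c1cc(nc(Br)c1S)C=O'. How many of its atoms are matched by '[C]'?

4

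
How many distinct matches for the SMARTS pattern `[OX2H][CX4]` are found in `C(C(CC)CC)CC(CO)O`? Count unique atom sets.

2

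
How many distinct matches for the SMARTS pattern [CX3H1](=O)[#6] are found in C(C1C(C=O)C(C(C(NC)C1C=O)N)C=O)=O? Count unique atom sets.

4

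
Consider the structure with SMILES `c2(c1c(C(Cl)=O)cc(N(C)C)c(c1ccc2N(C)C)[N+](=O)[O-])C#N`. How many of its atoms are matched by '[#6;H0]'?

9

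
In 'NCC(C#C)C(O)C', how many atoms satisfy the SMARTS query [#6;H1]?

3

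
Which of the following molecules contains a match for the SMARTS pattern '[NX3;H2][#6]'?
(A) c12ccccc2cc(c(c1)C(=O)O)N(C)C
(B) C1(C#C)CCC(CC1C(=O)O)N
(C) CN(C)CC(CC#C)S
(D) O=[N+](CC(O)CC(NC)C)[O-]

[NX3;H2][#6] describes a trivalent nitrogen with two H attached to carbon (a primary amine).
(A) has a dimethylamino group (-N(CH3)2) but the nitrogen has H0, not H2.
(B) contains a primary amino group (-NH2), which satisfies every atom and bond constraint.
(C) has a dimethylamino group (-N(CH3)2) but the nitrogen has H0, not H2.
(D) has a nitro group (-[N+](=O)[O-]) but the nitrogen is [N+] with no H, not NX3H2.
So the answer is (B).

B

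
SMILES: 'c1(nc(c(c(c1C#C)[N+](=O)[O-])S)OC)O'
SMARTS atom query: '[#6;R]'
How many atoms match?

5

The query [#6;R] means: carbon that is part of a ring.
Check the 15 heavy atoms by environment: 1× n (aromatic, in 6-ring) → no; 5× c (aromatic, in 6-ring) → match; 3× C (acyclic) → no; 3× O (acyclic) → no; 1× S (acyclic) → no; 1× N (charge +1, acyclic) → no; 1× O (charge -1, acyclic) → no.
That gives 5 matching atoms.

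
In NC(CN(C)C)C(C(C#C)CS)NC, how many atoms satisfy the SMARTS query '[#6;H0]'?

1

The query [#6;H0] means: any carbon with no attached hydrogen.
Check the 14 heavy atoms by environment: 2× C (H2) → no; 4× C (H1) → no; 1× N (H2) → no; 1× S (H1) → no; 1× N (H0) → no; 3× C (H3) → no; 1× C (H0) → match; 1× N (H1) → no.
That gives 1 matching atom.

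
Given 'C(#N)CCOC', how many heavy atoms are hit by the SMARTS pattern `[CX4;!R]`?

3

The query [CX4;!R] means: aliphatic carbon with four total connections, not in a ring.
Check the 6 heavy atoms by environment: 3× C (X4, acyclic) → match; 1× C (X2, acyclic) → no; 1× N (X1, acyclic) → no; 1× O (X2, acyclic) → no.
That gives 3 matching atoms.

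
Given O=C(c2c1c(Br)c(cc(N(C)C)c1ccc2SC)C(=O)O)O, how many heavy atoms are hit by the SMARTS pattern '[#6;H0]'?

9

Check the 22 heavy atoms by environment: 7× c (aromatic, H0) → match; 3× c (aromatic, H1) → no; 2× C (H0) → match; 2× O (H0) → no; 2× O (H1) → no; 1× N (H0) → no; 3× C (H3) → no; 1× Br (H0) → no; 1× S (H0) → no.
Summing the matching environments: 7 + 2 = 9 matching atoms.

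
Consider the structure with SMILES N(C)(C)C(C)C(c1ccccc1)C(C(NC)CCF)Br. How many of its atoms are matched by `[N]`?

2

Check the 20 heavy atoms by environment: 10× C → no; 6× c (aromatic) → no; 2× N → match; 1× F → no; 1× Br → no.
That gives 2 matching atoms.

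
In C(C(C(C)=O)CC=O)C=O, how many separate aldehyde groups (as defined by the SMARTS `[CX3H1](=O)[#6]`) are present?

2

[CX3H1](=O)[#6] is the SMARTS for an aldehyde: an sp2 carbon with one H, double-bonded to O and single-bonded to carbon.
The molecule carries 2 separate instances of an aldehyde (-CHO) meeting every constraint; each maps to a distinct set of atoms, giving 2 matches.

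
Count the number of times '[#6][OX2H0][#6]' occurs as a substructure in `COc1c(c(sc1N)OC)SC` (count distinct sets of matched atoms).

2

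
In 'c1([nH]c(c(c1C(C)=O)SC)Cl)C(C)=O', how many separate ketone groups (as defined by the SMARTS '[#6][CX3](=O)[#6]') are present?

[#6][CX3](=O)[#6] is the SMARTS for a ketone: a carbonyl carbon (no H) flanked by two carbons.
The molecule carries 2 separate instances of an acetyl/ketone group (-C(=O)CH3) meeting every constraint; each maps to a distinct set of atoms, giving 2 matches.

2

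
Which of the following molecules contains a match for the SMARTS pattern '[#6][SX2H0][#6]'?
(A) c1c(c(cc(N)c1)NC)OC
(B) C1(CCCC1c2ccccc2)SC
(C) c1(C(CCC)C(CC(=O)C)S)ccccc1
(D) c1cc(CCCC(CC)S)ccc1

B

[#6][SX2H0][#6] describes an aliphatic sulfur bridging two carbons with no H on the sulfur (a thioether).
(A) has a methoxy ether (-OCH3) but the bridging atom is O, not S.
(B) contains a methylthio ether (-SCH3), which satisfies every atom and bond constraint.
(C) has a thiol (-SH) but the sulfur has H1, not H0 bridging two carbons.
(D) has a thiol (-SH) but the sulfur has H1, not H0 bridging two carbons.
So the answer is (B).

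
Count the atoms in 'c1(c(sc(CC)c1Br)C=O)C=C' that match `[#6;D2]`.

3

Check the 12 heavy atoms by environment: 1× s (aromatic, D2) → no; 4× c (aromatic, D3) → no; 3× C (D2) → match; 2× C (D1) → no; 1× Br (D1) → no; 1× O (D1) → no.
That gives 3 matching atoms.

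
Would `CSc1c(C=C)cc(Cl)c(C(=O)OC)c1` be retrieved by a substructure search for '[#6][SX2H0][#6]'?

The pattern [#6][SX2H0][#6] describes an aliphatic sulfur bridging two carbons with no H on the sulfur — a thioether.
The molecule carries a methylthio ether (-SCH3), whose atoms satisfy every constraint of the query, so the pattern matches.

Yes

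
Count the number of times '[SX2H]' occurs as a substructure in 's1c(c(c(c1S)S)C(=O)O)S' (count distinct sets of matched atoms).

3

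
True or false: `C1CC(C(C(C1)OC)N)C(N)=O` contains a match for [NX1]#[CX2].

The pattern [NX1]#[CX2] describes a nitrogen triple-bonded to a two-connected carbon — a nitrile.
The closest candidate here is a primary amino group (-NH2), but the nitrogen is NX3 (three connections), not NX1 triple-bonded. No other fragment satisfies the full query, so there is no match.

False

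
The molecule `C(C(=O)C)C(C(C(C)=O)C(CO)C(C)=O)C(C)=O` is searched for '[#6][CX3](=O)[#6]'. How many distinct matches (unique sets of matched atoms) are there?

[#6][CX3](=O)[#6] is the SMARTS for a ketone: a carbonyl carbon (no H) flanked by two carbons.
The molecule carries 4 separate instances of an acetyl/ketone group (-C(=O)CH3) meeting every constraint; each maps to a distinct set of atoms, giving 4 matches.

4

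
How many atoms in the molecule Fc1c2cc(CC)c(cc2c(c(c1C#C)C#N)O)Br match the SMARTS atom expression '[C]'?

5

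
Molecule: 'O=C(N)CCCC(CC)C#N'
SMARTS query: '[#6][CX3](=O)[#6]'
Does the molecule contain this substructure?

No

The pattern [#6][CX3](=O)[#6] describes a carbonyl carbon (no H) flanked by two carbons — a ketone.
The closest candidate here is a primary amide (-C(=O)NH2), but one neighbour of the carbonyl carbon is N, not C. No other fragment satisfies the full query, so there is no match.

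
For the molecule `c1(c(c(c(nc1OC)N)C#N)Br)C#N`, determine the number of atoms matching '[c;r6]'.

Check the 14 heavy atoms by environment: 1× n (aromatic, in 6-ring) → no; 5× c (aromatic, in 6-ring) → match; 3× N (acyclic) → no; 1× Br (acyclic) → no; 1× O (acyclic) → no; 3× C (acyclic) → no.
That gives 5 matching atoms.

5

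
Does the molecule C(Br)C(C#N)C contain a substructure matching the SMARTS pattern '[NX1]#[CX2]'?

Yes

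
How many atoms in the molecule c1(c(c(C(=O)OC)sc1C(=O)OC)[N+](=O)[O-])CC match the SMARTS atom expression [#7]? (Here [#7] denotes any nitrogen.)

The query [#7] means: #7 matches any nitrogen atom regardless of aromaticity.
Check the 18 heavy atoms by environment: 1× s (aromatic) → no; 4× c (aromatic) → no; 6× C → no; 5× O → no; 1× N (charge +1) → match; 1× O (charge -1) → no.
That gives 1 matching atom.

1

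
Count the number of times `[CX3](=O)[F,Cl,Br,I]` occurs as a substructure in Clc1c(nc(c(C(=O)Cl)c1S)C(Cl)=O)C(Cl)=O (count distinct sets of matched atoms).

3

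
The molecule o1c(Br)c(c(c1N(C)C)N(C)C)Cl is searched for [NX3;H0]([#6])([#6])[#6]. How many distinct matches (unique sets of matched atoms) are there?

[NX3;H0]([#6])([#6])[#6] is the SMARTS for a tertiary amine: a trivalent nitrogen with no H, bonded to three carbons.
The molecule carries 2 separate instances of a dimethylamino group (-N(CH3)2) meeting every constraint; each maps to a distinct set of atoms, giving 2 matches.

2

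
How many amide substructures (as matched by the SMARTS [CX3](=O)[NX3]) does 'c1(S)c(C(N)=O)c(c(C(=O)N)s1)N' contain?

[CX3](=O)[NX3] is the SMARTS for an amide: a carbonyl carbon bonded to a trivalent nitrogen.
The molecule carries 2 separate instances of a primary amide (-C(=O)NH2) meeting every constraint; each maps to a distinct set of atoms, giving 2 matches.

2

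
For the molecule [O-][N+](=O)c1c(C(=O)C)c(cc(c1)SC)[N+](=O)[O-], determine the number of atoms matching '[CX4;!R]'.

Check the 17 heavy atoms by environment: 6× c (aromatic, X3, in 6-ring) → no; 1× C (X3, acyclic) → no; 3× O (X1, acyclic) → no; 2× C (X4, acyclic) → match; 2× N (charge +1, X3, acyclic) → no; 2× O (charge -1, X1, acyclic) → no; 1× S (X2, acyclic) → no.
That gives 2 matching atoms.

2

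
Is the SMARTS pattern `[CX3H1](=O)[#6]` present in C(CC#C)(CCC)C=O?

The pattern [CX3H1](=O)[#6] describes an sp2 carbon with one H, double-bonded to O and single-bonded to carbon — an aldehyde.
The molecule carries an aldehyde (-CHO), whose atoms satisfy every constraint of the query, so the pattern matches.

Yes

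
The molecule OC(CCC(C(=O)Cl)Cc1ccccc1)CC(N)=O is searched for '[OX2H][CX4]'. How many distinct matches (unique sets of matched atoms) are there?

[OX2H][CX4] is the SMARTS for an aliphatic alcohol: a hydroxyl oxygen bound to an sp3 (X4) carbon.
Exactly one fragment in the molecule meets all constraints, giving 1 match.

1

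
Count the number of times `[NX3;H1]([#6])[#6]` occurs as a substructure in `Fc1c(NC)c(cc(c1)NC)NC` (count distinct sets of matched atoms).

3

[NX3;H1]([#6])[#6] is the SMARTS for a secondary amine: a trivalent nitrogen with one H, bonded to two carbons.
The molecule carries 3 separate instances of an N-methylamino group (-NHCH3) meeting every constraint; each maps to a distinct set of atoms, giving 3 matches.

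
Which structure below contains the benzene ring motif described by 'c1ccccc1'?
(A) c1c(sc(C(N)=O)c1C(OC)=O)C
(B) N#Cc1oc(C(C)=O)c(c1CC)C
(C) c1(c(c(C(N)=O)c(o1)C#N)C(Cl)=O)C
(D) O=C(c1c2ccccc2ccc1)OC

D

c1ccccc1 describes six aromatic carbons in a ring (a benzene ring).
(A) has a methyl group (-CH3) but no six-membered all-carbon aromatic ring is present.
(B) has a methyl group (-CH3) but no six-membered all-carbon aromatic ring is present.
(C) has a methyl group (-CH3) but no six-membered all-carbon aromatic ring is present.
(D) contains the required atom environment, so the pattern matches.
So the answer is (D).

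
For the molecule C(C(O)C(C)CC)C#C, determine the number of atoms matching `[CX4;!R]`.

The query [CX4;!R] means: aliphatic carbon with four total connections, not in a ring.
Check the 9 heavy atoms by environment: 6× C (X4, acyclic) → match; 1× O (X2, acyclic) → no; 2× C (X2, acyclic) → no.
That gives 6 matching atoms.

6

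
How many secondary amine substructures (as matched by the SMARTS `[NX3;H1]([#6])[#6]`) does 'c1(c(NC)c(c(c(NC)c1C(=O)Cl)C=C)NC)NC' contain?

4

[NX3;H1]([#6])[#6] is the SMARTS for a secondary amine: a trivalent nitrogen with one H, bonded to two carbons.
The molecule carries 4 separate instances of an N-methylamino group (-NHCH3) meeting every constraint; each maps to a distinct set of atoms, giving 4 matches.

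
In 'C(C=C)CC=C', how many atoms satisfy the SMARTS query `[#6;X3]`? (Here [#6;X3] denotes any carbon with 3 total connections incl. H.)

4

The query [#6;X3] means: any carbon (aromatic or not) with three total connections.
Check the 6 heavy atoms by environment: 2× C (X4) → no; 4× C (X3) → match.
That gives 4 matching atoms.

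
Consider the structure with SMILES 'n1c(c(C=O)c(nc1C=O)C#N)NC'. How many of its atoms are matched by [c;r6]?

4

Check the 14 heavy atoms by environment: 2× n (aromatic, in 6-ring) → no; 4× c (aromatic, in 6-ring) → match; 4× C (acyclic) → no; 2× N (acyclic) → no; 2× O (acyclic) → no.
That gives 4 matching atoms.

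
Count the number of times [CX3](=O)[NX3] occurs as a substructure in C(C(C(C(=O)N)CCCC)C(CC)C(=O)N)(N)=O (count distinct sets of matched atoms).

[CX3](=O)[NX3] is the SMARTS for an amide: a carbonyl carbon bonded to a trivalent nitrogen.
The molecule carries 3 separate instances of a primary amide (-C(=O)NH2) meeting every constraint; each maps to a distinct set of atoms, giving 3 matches.

3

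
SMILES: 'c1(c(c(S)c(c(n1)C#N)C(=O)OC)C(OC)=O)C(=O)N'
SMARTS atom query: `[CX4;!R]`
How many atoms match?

The query [CX4;!R] means: aliphatic carbon with four total connections, not in a ring.
Check the 20 heavy atoms by environment: 1× n (aromatic, X2, in 6-ring) → no; 5× c (aromatic, X3, in 6-ring) → no; 3× C (X3, acyclic) → no; 3× O (X1, acyclic) → no; 1× N (X3, acyclic) → no; 2× O (X2, acyclic) → no; 2× C (X4, acyclic) → match; 1× S (X2, acyclic) → no; 1× C (X2, acyclic) → no; 1× N (X1, acyclic) → no.
That gives 2 matching atoms.

2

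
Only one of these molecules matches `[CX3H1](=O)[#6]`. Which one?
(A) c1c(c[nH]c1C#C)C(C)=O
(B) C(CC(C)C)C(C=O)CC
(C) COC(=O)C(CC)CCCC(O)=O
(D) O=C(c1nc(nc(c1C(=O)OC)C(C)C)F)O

B

[CX3H1](=O)[#6] describes an sp2 carbon with one H, double-bonded to O and single-bonded to carbon (an aldehyde).
(A) has an acetyl/ketone group (-C(=O)CH3) but the carbonyl carbon has H0 (two carbon neighbours), not H1.
(B) contains an aldehyde (-CHO), which satisfies every atom and bond constraint.
(C) has a methyl-ester group (-C(=O)OCH3) but the carbonyl carbon has H0, not H1.
(D) has a carboxylic acid group (-C(=O)OH) but the carbonyl carbon has H0 and is bonded to O, not H1.
So the answer is (B).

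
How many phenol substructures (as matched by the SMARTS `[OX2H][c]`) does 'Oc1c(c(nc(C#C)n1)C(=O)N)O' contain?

2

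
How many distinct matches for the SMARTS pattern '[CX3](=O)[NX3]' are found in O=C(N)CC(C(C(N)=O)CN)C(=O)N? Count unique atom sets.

3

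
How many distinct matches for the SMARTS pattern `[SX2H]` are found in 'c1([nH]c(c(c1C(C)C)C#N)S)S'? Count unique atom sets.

[SX2H] is the SMARTS for a thiol: an aliphatic sulfur with two connections, one being H.
The molecule carries 2 separate instances of a thiol (-SH) meeting every constraint; each maps to a distinct set of atoms, giving 2 matches.

2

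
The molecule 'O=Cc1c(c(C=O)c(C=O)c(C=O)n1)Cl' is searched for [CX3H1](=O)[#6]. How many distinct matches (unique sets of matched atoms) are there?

4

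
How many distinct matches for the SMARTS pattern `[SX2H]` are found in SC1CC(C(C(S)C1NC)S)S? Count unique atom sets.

4

[SX2H] is the SMARTS for a thiol: an aliphatic sulfur with two connections, one being H.
The molecule carries 4 separate instances of a thiol (-SH) meeting every constraint; each maps to a distinct set of atoms, giving 4 matches.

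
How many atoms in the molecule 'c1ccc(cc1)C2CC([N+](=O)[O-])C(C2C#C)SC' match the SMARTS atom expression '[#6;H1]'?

10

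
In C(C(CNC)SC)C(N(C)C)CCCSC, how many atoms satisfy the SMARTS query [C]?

12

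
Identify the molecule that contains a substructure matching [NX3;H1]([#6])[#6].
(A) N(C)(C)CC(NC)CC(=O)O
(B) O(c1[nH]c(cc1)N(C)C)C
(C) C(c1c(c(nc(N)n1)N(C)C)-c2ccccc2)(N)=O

A

[NX3;H1]([#6])[#6] describes a trivalent nitrogen with one H, bonded to two carbons (a secondary amine).
(A) contains an N-methylamino group (-NHCH3), which satisfies every atom and bond constraint.
(B) has a dimethylamino group (-N(CH3)2) but the nitrogen has H0, not H1.
(C) has a primary amide (-C(=O)NH2) but the -C(=O)NH2 nitrogen has H2, not H1.
So the answer is (A).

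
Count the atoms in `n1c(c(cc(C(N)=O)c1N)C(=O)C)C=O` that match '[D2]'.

Check the 15 heavy atoms by environment: 1× n (aromatic, D2) → match; 4× c (aromatic, D3) → no; 1× c (aromatic, D2) → match; 2× C (D3) → no; 3× O (D1) → no; 2× N (D1) → no; 1× C (D2) → match; 1× C (D1) → no.
Summing the matching environments: 1 + 1 + 1 = 3 matching atoms.

3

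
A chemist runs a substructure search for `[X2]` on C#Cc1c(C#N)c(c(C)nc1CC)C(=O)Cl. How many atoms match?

4

The query [X2] means: any atom with exactly two total connections (bonds + H).
Check the 16 heavy atoms by environment: 1× n (aromatic, X2) → match; 5× c (aromatic, X3) → no; 3× C (X2) → match; 3× C (X4) → no; 1× N (X1) → no; 1× C (X3) → no; 1× O (X1) → no; 1× Cl (X1) → no.
Summing the matching environments: 1 + 3 = 4 matching atoms.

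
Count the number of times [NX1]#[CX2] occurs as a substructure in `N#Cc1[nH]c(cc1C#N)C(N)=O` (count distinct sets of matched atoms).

2

[NX1]#[CX2] is the SMARTS for a nitrile: a nitrogen triple-bonded to a two-connected carbon.
The molecule carries 2 separate instances of a nitrile (-C#N) meeting every constraint; each maps to a distinct set of atoms, giving 2 matches.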